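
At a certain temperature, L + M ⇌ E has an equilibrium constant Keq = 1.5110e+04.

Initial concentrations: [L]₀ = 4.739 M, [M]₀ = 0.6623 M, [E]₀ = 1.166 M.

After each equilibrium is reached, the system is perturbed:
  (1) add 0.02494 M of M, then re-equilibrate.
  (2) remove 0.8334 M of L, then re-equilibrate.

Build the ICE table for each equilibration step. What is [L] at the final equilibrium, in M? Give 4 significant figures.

Q₀ = 0.3715 vs Keq = 1.5110e+04 ⇒ Q<K, forward
Step 1:
                    L           M           E
  init          4.739      0.6623       1.166
  Δ           -0.6623     -0.6623      0.6623
  eq            4.077  2.9680e-05       1.828
  solve Keq expr → x = 0.6623; check Q = 1.5110e+04
Then add 0.02494 M of M.
Step 2:
                    L           M           E
  init          4.077     0.02497       1.828
  Δ          -0.02494    -0.02494     0.02494
  eq            4.052  3.0270e-05       1.853
  solve Keq expr → x = 0.02494; check Q = 1.5110e+04
Then remove 0.8334 M of L.
Step 3:
                    L           M           E
  init          3.218  3.0270e-05       1.853
  Δ        7.8382e-06  7.8382e-06 -7.8382e-06
  eq            3.218  3.8108e-05       1.853
  solve Keq expr → x = -7.8382e-06; check Q = 1.5110e+04

[L]_eq = 3.218 M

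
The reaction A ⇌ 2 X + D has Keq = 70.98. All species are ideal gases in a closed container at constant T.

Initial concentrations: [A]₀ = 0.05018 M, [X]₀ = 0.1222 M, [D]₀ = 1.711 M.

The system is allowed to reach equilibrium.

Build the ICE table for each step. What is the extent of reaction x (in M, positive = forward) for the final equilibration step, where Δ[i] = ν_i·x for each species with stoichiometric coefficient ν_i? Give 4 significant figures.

x = 0.04898 M

Q₀ = 0.5092 vs Keq = 70.98 ⇒ Q<K, forward
Step 1:
                  A         X         D
  Initial   0.05018    0.1222     1.711
  Change   -0.04898   0.09796   0.04898
  Equil    0.001202    0.2202      1.76
  solve Keq expr → x = 0.04898; check Q = 70.98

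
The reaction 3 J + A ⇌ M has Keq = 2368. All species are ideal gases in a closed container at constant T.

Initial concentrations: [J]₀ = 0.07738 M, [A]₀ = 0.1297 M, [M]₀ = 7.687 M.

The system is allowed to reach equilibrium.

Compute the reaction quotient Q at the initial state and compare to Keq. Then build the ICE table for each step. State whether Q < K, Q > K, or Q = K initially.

Q₀ = 1.2792e+05 vs Keq = 2368 ⇒ Q>K, reverse
Step 1:
                  J         A         M
  init      0.07738    0.1297     7.687
  Δ          0.1797    0.0599   -0.0599
  eq         0.2571    0.1896     7.627
  solve Keq expr → x = -0.0599; check Q = 2368

Q₀ = 1.2792e+05; Q > K (proceeds reverse)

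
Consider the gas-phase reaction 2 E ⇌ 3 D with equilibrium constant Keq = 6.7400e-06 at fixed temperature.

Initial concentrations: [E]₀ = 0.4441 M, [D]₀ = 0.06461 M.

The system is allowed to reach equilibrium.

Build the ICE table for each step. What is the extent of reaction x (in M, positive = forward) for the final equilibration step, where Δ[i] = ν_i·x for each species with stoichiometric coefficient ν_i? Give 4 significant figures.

Q₀ = 0.001368 vs Keq = 6.7400e-06 ⇒ Q>K, reverse
Step 1:
                    E           D
  Initial      0.4441     0.06461
  Change      0.03536    -0.05304
  Equil        0.4795     0.01157
  solve Keq expr → x = -0.01768; check Q = 6.7400e-06

x = -0.01768 M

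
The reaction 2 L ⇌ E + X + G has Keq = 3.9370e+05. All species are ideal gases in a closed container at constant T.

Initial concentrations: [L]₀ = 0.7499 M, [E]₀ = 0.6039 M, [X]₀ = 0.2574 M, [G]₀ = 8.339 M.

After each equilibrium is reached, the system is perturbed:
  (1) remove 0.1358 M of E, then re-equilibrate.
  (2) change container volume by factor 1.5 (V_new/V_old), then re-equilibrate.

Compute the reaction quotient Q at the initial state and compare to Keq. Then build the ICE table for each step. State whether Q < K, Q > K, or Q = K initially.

Q₀ = 2.305 vs Keq = 3.9370e+05 ⇒ Q<K, forward
Step 1:
                    L           E           X           G
  Initial      0.7499      0.6039      0.2574       8.339
  Change      -0.7462      0.3731      0.3731      0.3731
  Equil      0.003692       0.977      0.6305       8.712
  solve Keq expr → x = 0.3731; check Q = 3.9370e+05
Then remove 0.1358 M of E.
Step 2:
                    L           E           X           G
  Initial    0.003692      0.8412      0.6305       8.712
  Change  -2.6553e-04  1.3277e-04  1.3277e-04  1.3277e-04
  Equil      0.003427      0.8413      0.6306       8.712
  solve Keq expr → x = 1.3277e-04; check Q = 3.9370e+05
Then change container volume by factor 1.5 (V_new/V_old).
Step 3:
                    L           E           X           G
  Initial    0.002284      0.5609      0.4204       5.808
  Change  -4.1834e-04  2.0917e-04  2.0917e-04  2.0917e-04
  Equil      0.001866      0.5611      0.4206       5.808
  solve Keq expr → x = 2.0917e-04; check Q = 3.9370e+05

Q₀ = 2.305; Q < K (proceeds forward)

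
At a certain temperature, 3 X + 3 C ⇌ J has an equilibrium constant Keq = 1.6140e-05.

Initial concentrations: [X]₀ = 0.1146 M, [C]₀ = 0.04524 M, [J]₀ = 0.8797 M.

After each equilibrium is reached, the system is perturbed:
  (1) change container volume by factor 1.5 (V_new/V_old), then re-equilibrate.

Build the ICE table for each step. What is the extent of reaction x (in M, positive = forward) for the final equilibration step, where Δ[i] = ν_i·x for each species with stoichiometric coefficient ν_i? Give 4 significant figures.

Q₀ = 6.3127e+06 vs Keq = 1.6140e-05 ⇒ Q>K, reverse
Step 1:
                  X         C         J
  I          0.1146   0.04524    0.8797
  C            2.62      2.62   -0.8734
  E           2.735     2.666  0.006253
  solve Keq expr → x = -0.8734; check Q = 1.6140e-05
Then change container volume by factor 1.5 (V_new/V_old).
Step 2:
                  X         C         J
  I           1.823     1.777  0.004169
  C          0.0108    0.0108   -0.0036
  E           1.834     1.788 5.6907e-04
  solve Keq expr → x = -0.0036; check Q = 1.6140e-05

x = -0.0036 M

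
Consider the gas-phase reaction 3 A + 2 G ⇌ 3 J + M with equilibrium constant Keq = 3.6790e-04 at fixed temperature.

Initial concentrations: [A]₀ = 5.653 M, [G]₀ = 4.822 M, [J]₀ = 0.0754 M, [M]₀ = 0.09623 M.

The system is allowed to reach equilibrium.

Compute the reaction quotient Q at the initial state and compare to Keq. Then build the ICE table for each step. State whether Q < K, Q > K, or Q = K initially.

Q₀ = 9.8205e-09; Q < K (proceeds forward)

Q₀ = 9.8205e-09 vs Keq = 3.6790e-04 ⇒ Q<K, forward
Step 1:
                  A         G         J         M
  Initial     5.653     4.822    0.0754   0.09623
  Change      -1.04   -0.6936      1.04    0.3468
  Equil       4.613     4.128     1.116     0.443
  solve Keq expr → x = 0.3468; check Q = 3.6790e-04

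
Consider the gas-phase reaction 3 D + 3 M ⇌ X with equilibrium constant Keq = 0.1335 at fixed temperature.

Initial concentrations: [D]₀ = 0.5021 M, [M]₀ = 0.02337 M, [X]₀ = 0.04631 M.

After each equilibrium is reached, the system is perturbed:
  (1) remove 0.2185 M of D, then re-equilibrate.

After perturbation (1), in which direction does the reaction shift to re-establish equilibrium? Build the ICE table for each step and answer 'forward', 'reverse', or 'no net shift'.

Q₀ = 2.8663e+04 vs Keq = 0.1335 ⇒ Q>K, reverse
Step 1:
                    D           M           X
  Initial      0.5021     0.02337     0.04631
  Change       0.1385      0.1385    -0.04616
  Equil        0.6406      0.1619  1.4879e-04
  solve Keq expr → x = -0.04616; check Q = 0.1335
Then remove 0.2185 M of D.
Step 2:
                    D           M           X
  Initial      0.4221      0.1619  1.4879e-04
  Change   3.1764e-04  3.1764e-04 -1.0588e-04
  Equil        0.4224      0.1622  4.2912e-05
  solve Keq expr → x = -1.0588e-04; check Q = 0.1335

Direction: reverse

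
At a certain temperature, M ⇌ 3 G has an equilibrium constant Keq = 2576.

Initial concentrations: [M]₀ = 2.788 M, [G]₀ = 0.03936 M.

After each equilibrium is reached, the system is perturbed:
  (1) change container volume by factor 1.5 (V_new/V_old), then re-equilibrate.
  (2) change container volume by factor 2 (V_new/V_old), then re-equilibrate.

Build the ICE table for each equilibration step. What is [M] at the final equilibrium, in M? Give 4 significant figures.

Q₀ = 2.1871e-05 vs Keq = 2576 ⇒ Q<K, forward
Step 1:
                    M           G
  I             2.788     0.03936
  C            -2.601       7.802
  E            0.1872       7.842
  solve Keq expr → x = 2.601; check Q = 2576
Then change container volume by factor 1.5 (V_new/V_old).
Step 2:
                    M           G
  I            0.1248       5.228
  C          -0.06309      0.1893
  E           0.06171       5.417
  solve Keq expr → x = 0.06309; check Q = 2576
Then change container volume by factor 2 (V_new/V_old).
Step 3:
                    M           G
  I           0.03086       2.709
  C          -0.02255     0.06765
  E          0.008306       2.776
  solve Keq expr → x = 0.02255; check Q = 2576

[M]_eq = 0.008306 M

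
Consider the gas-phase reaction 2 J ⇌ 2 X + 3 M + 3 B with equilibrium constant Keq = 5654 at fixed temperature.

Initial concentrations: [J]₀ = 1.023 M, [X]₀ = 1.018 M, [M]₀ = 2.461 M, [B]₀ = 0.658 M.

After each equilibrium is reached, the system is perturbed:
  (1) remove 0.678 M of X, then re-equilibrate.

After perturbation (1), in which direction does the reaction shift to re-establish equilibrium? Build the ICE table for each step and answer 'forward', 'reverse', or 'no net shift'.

Q₀ = 4.205 vs Keq = 5654 ⇒ Q<K, forward
Step 1:
                    J           X           M           B
  init          1.023       1.018       2.461       0.658
  Δ           -0.6932      0.6932        1.04        1.04
  eq           0.3298       1.711       3.501       1.698
  solve Keq expr → x = 0.3466; check Q = 5654
Then remove 0.678 M of X.
Step 2:
                    J           X           M           B
  init         0.3298       1.033       3.501       1.698
  Δ          -0.07987     0.07987      0.1198      0.1198
  eq           0.2499       1.113       3.621       1.818
  solve Keq expr → x = 0.03993; check Q = 5654

Direction: forward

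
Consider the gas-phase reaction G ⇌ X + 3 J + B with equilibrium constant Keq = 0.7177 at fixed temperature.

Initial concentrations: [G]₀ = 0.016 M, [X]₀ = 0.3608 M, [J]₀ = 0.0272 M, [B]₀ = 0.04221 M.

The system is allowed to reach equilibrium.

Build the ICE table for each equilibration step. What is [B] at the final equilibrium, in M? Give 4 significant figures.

[B]_eq = 0.0582 M

Q₀ = 1.9154e-05 vs Keq = 0.7177 ⇒ Q<K, forward
Step 1:
                   G          X          J          B
  I            0.016     0.3608     0.0272    0.04221
  C         -0.01599    0.01599    0.04796    0.01599
  E       1.2973e-05     0.3768    0.07516     0.0582
  solve Keq expr → x = 0.01599; check Q = 0.7177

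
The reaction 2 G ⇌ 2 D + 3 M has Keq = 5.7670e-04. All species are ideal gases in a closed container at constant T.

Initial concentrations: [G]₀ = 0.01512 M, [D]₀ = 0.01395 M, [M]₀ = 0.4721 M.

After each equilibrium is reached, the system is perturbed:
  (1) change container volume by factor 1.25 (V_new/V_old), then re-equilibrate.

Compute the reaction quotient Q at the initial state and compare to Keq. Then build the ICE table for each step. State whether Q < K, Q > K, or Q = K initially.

Q₀ = 0.08957; Q > K (proceeds reverse)

Q₀ = 0.08957 vs Keq = 5.7670e-04 ⇒ Q>K, reverse
Step 1:
                    G           D           M
  init        0.01512     0.01395      0.4721
  Δ           0.01184    -0.01184    -0.01775
  eq          0.02696    0.002114      0.4543
  solve Keq expr → x = -0.005918; check Q = 5.7670e-04
Then change container volume by factor 1.25 (V_new/V_old).
Step 2:
                    G           D           M
  init        0.02156    0.001691      0.3635
  Δ       -5.9821e-04  5.9821e-04  8.9731e-04
  eq          0.02097    0.002289      0.3644
  solve Keq expr → x = 2.9910e-04; check Q = 5.7670e-04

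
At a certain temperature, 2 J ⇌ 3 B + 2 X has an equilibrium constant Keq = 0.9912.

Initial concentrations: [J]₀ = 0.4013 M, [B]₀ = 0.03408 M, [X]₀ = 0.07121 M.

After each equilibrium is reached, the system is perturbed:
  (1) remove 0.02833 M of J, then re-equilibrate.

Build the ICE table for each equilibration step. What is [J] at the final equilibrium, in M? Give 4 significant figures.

[J]_eq = 0.1012 M

Q₀ = 1.2464e-06 vs Keq = 0.9912 ⇒ Q<K, forward
Step 1:
                   J          B          X
  Initial     0.4013    0.03408    0.07121
  Change     -0.2872     0.4308     0.2872
  Equil       0.1141     0.4649     0.3584
  solve Keq expr → x = 0.1436; check Q = 0.9912
Then remove 0.02833 M of J.
Step 2:
                   J          B          X
  Initial    0.08577     0.4649     0.3584
  Change     0.01539   -0.02309   -0.01539
  Equil       0.1012     0.4418      0.343
  solve Keq expr → x = -0.007697; check Q = 0.9912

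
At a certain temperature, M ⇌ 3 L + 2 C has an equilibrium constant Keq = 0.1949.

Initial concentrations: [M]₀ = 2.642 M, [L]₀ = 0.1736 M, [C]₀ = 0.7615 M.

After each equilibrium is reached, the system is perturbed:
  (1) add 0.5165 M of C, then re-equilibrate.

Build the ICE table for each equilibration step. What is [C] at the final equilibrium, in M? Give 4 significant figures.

[C]_eq = 1.554 M

Q₀ = 0.001148 vs Keq = 0.1949 ⇒ Q<K, forward
Step 1:
                  M         L         C
  init        2.642    0.1736    0.7615
  Δ         -0.1829    0.5488    0.3659
  eq          2.459    0.7224     1.127
  solve Keq expr → x = 0.1829; check Q = 0.1949
Then add 0.5165 M of C.
Step 2:
                  M         L         C
  init        2.459    0.7224     1.644
  Δ         0.04516   -0.1355  -0.09033
  eq          2.504     0.587     1.554
  solve Keq expr → x = -0.04516; check Q = 0.1949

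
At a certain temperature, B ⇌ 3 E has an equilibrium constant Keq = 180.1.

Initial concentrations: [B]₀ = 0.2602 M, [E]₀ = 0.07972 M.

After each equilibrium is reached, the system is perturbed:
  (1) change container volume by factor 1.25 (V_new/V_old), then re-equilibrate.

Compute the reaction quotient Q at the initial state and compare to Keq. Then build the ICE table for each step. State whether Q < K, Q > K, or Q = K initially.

Q₀ = 0.001947; Q < K (proceeds forward)

Q₀ = 0.001947 vs Keq = 180.1 ⇒ Q<K, forward
Step 1:
                    B           E
  init         0.2602     0.07972
  Δ           -0.2568      0.7704
  eq         0.003411      0.8501
  solve Keq expr → x = 0.2568; check Q = 180.1
Then change container volume by factor 1.25 (V_new/V_old).
Step 2:
                    B           E
  init       0.002729      0.6801
  Δ       -9.6007e-04     0.00288
  eq         0.001769      0.6829
  solve Keq expr → x = 9.6007e-04; check Q = 180.1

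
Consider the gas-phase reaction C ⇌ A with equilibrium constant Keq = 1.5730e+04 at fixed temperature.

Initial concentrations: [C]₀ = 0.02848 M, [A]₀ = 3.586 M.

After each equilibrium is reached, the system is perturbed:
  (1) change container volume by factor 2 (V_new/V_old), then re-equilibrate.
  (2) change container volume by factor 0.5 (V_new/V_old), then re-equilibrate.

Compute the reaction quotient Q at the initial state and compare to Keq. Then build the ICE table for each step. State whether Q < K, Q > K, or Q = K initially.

Q₀ = 125.9 vs Keq = 1.5730e+04 ⇒ Q<K, forward
Step 1:
                   C          A
  I          0.02848      3.586
  C         -0.02825    0.02825
  E       2.2977e-04      3.614
  solve Keq expr → x = 0.02825; check Q = 1.5730e+04
Then change container volume by factor 2 (V_new/V_old).
Step 2:
                   C          A
  I       1.1488e-04      1.807
  C                0          0
  E       1.1488e-04      1.807
  solve Keq expr → x = 0; check Q = 1.5730e+04
Then change container volume by factor 0.5 (V_new/V_old).
Step 3:
                   C          A
  I       2.2977e-04      3.614
  C                0          0
  E       2.2977e-04      3.614
  solve Keq expr → x = 0; check Q = 1.5730e+04

Q₀ = 125.9; Q < K (proceeds forward)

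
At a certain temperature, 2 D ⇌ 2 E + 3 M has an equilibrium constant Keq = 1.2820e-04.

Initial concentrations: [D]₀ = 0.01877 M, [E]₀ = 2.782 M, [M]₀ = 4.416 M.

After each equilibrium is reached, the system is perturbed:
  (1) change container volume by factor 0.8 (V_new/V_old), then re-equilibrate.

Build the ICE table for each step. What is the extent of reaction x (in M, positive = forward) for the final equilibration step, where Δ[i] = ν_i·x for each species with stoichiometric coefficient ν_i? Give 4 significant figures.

Q₀ = 1.8918e+06 vs Keq = 1.2820e-04 ⇒ Q>K, reverse
Step 1:
                  D         E         M
  init      0.01877     2.782     4.416
  Δ           2.668    -2.668    -4.002
  eq          2.687    0.1141    0.4142
  solve Keq expr → x = -1.334; check Q = 1.2820e-04
Then change container volume by factor 0.8 (V_new/V_old).
Step 2:
                  D         E         M
  init        3.358    0.1427    0.5177
  Δ         0.02661  -0.02661  -0.03992
  eq          3.385     0.116    0.4778
  solve Keq expr → x = -0.01331; check Q = 1.2820e-04

x = -0.01331 M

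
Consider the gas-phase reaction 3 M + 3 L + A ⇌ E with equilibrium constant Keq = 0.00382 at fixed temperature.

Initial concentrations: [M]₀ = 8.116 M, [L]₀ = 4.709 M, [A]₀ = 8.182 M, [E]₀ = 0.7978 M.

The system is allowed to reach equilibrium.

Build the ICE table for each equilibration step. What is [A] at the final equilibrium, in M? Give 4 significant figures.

[A]_eq = 6.936 M

Q₀ = 1.7467e-06 vs Keq = 0.00382 ⇒ Q<K, forward
Step 1:
                  M         L         A         E
  init        8.116     4.709     8.182    0.7978
  Δ          -3.737    -3.737    -1.246     1.246
  eq          4.379     0.972     6.936     2.043
  solve Keq expr → x = 1.246; check Q = 0.00382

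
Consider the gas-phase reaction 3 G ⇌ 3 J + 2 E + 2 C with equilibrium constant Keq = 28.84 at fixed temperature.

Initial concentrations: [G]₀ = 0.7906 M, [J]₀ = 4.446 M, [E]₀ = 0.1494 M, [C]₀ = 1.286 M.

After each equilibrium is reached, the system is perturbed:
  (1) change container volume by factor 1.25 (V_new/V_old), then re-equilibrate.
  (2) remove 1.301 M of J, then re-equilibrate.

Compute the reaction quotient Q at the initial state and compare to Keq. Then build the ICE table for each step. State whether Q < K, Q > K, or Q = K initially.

Q₀ = 6.565 vs Keq = 28.84 ⇒ Q<K, forward
Step 1:
                    G           J           E           C
  I            0.7906       4.446      0.1494       1.286
  C            -0.114       0.114     0.07598     0.07598
  E            0.6766        4.56      0.2254       1.362
  solve Keq expr → x = 0.03799; check Q = 28.84
Then change container volume by factor 1.25 (V_new/V_old).
Step 2:
                    G           J           E           C
  I            0.5413       3.648      0.1803        1.09
  C          -0.06129     0.06129     0.04086     0.04086
  E              0.48       3.709      0.2212        1.13
  solve Keq expr → x = 0.02043; check Q = 28.84
Then remove 1.301 M of J.
Step 3:
                    G           J           E           C
  I              0.48       2.408      0.2212        1.13
  C           -0.0886      0.0886     0.05907     0.05907
  E            0.3914       2.497      0.2802        1.19
  solve Keq expr → x = 0.02953; check Q = 28.84

Q₀ = 6.565; Q < K (proceeds forward)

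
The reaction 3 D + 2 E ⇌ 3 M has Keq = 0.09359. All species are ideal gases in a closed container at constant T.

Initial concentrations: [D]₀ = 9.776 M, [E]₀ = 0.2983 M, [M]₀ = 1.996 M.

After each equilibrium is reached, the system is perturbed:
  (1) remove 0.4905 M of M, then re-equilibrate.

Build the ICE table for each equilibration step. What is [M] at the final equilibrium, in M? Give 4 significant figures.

Q₀ = 0.09565 vs Keq = 0.09359 ⇒ Q>K, reverse
Step 1:
                   D          E          M
  Initial      9.776     0.2983      1.996
  Change    0.003478   0.002319  -0.003478
  Equil        9.779     0.3006      1.993
  solve Keq expr → x = -0.001159; check Q = 0.09359
Then remove 0.4905 M of M.
Step 2:
                   D          E          M
  Initial      9.779     0.3006      1.502
  Change     -0.1153   -0.07684     0.1153
  Equil        9.664     0.2238      1.617
  solve Keq expr → x = 0.03842; check Q = 0.09359

[M]_eq = 1.617 M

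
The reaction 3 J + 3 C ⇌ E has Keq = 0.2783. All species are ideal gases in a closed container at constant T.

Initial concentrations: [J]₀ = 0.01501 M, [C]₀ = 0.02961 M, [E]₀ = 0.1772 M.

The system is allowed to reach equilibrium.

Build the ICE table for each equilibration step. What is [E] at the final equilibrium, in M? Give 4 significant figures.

Q₀ = 2.0184e+09 vs Keq = 0.2783 ⇒ Q>K, reverse
Step 1:
                  J         C         E
  init      0.01501   0.02961    0.1772
  Δ          0.5122    0.5122   -0.1707
  eq         0.5272    0.5418  0.006483
  solve Keq expr → x = -0.1707; check Q = 0.2783

[E]_eq = 0.006483 M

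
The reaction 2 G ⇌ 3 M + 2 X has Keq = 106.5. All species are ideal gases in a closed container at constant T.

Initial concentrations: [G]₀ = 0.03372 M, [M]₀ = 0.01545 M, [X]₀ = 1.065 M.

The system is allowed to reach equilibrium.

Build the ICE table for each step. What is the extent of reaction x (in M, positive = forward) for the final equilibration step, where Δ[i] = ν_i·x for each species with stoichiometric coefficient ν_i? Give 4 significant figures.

Q₀ = 0.003679 vs Keq = 106.5 ⇒ Q<K, forward
Step 1:
                    G           M           X
  I           0.03372     0.01545       1.065
  C          -0.03202     0.04803     0.03202
  E            0.0017     0.06348       1.097
  solve Keq expr → x = 0.01601; check Q = 106.5

x = 0.01601 M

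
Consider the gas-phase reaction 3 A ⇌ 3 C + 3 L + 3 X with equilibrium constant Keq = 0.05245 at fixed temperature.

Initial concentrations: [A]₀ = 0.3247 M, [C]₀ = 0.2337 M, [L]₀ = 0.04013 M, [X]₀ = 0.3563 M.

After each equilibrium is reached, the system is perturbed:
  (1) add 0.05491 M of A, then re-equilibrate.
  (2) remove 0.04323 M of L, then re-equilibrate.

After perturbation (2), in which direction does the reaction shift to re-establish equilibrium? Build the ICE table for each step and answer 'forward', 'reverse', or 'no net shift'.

Q₀ = 1.0899e-06 vs Keq = 0.05245 ⇒ Q<K, forward
Step 1:
                  A         C         L         X
  I          0.3247    0.2337   0.04013    0.3563
  C         -0.1865    0.1865    0.1865    0.1865
  E          0.1382    0.4202    0.2267    0.5428
  solve Keq expr → x = 0.06218; check Q = 0.05245
Then add 0.05491 M of A.
Step 2:
                  A         C         L         X
  I          0.1931    0.4202    0.2267    0.5428
  C        -0.02418   0.02418   0.02418   0.02418
  E          0.1689    0.4444    0.2509     0.567
  solve Keq expr → x = 0.008059; check Q = 0.05245
Then remove 0.04323 M of L.
Step 3:
                  A         C         L         X
  I          0.1689    0.4444    0.2076     0.567
  C        -0.01279   0.01279   0.01279   0.01279
  E          0.1561    0.4572    0.2204    0.5798
  solve Keq expr → x = 0.004262; check Q = 0.05245

Direction: forward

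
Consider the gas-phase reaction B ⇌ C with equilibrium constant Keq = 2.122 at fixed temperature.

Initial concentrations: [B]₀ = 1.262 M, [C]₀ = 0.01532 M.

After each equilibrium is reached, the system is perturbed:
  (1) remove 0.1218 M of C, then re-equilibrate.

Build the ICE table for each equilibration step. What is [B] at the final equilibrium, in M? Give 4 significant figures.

Q₀ = 0.01214 vs Keq = 2.122 ⇒ Q<K, forward
Step 1:
                  B         C
  Initial     1.262   0.01532
  Change    -0.8529    0.8529
  Equil      0.4091    0.8682
  solve Keq expr → x = 0.8529; check Q = 2.122
Then remove 0.1218 M of C.
Step 2:
                  B         C
  Initial    0.4091    0.7464
  Change   -0.03901   0.03901
  Equil      0.3701    0.7854
  solve Keq expr → x = 0.03901; check Q = 2.122

[B]_eq = 0.3701 M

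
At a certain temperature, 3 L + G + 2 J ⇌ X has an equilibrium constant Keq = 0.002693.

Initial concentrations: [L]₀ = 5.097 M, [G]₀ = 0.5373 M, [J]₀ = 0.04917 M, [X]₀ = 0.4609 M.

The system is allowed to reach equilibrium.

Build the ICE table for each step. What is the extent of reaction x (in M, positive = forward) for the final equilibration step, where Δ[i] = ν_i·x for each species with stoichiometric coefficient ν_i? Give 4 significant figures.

Q₀ = 2.679 vs Keq = 0.002693 ⇒ Q>K, reverse
Step 1:
                  L         G         J         X
  init        5.097    0.5373   0.04917    0.4609
  Δ          0.8515    0.2838    0.5676   -0.2838
  eq          5.948    0.8211    0.6168    0.1771
  solve Keq expr → x = -0.2838; check Q = 0.002693

x = -0.2838 M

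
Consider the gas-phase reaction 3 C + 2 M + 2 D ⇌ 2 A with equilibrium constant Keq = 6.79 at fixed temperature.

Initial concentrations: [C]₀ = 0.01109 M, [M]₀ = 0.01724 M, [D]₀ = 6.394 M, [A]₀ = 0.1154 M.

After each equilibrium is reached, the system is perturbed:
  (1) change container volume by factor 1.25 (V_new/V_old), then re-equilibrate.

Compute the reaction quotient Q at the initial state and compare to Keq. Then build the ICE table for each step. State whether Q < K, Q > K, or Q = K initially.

Q₀ = 8.0352e+05 vs Keq = 6.79 ⇒ Q>K, reverse
Step 1:
                   C          M          D          A
  init       0.01109    0.01724      6.394     0.1154
  Δ          0.09799    0.06533    0.06533   -0.06533
  eq          0.1091    0.08257      6.459    0.05007
  solve Keq expr → x = -0.03266; check Q = 6.79
Then change container volume by factor 1.25 (V_new/V_old).
Step 2:
                   C          M          D          A
  init       0.08727    0.06606      5.167    0.04006
  Δ          0.01258   0.008383   0.008383  -0.008383
  eq         0.09984    0.07444      5.176    0.03167
  solve Keq expr → x = -0.004192; check Q = 6.79

Q₀ = 8.0352e+05; Q > K (proceeds reverse)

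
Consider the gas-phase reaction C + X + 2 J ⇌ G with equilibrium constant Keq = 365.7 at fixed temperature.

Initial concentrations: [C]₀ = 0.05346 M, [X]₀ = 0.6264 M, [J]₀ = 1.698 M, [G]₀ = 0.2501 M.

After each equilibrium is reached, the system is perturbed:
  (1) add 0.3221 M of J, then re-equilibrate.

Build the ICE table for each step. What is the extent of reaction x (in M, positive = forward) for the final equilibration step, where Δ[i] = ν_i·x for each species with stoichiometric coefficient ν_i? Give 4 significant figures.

x = 1.7514e-04 M

Q₀ = 2.59 vs Keq = 365.7 ⇒ Q<K, forward
Step 1:
                  C         X         J         G
  Initial   0.05346    0.6264     1.698    0.2501
  Change   -0.05289  -0.05289   -0.1058   0.05289
  Equil   5.6984e-04    0.5735     1.592     0.303
  solve Keq expr → x = 0.05289; check Q = 365.7
Then add 0.3221 M of J.
Step 2:
                  C         X         J         G
  Initial 5.6984e-04    0.5735     1.914     0.303
  Change  -1.7514e-04 -1.7514e-04 -3.5027e-04 1.7514e-04
  Equil   3.9471e-04    0.5733     1.914    0.3032
  solve Keq expr → x = 1.7514e-04; check Q = 365.7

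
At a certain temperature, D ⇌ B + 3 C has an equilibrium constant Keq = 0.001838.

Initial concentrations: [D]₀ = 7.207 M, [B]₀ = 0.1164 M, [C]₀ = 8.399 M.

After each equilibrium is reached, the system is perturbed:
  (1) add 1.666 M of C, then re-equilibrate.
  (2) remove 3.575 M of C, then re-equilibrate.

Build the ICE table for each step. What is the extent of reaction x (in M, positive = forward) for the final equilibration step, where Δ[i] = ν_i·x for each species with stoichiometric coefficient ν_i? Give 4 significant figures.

Q₀ = 9.569 vs Keq = 0.001838 ⇒ Q>K, reverse
Step 1:
                   D          B          C
  I            7.207     0.1164      8.399
  C           0.1164    -0.1164    -0.3491
  E            7.323 2.5804e-05       8.05
  solve Keq expr → x = -0.1164; check Q = 0.001838
Then add 1.666 M of C.
Step 2:
                   D          B          C
  I            7.323 2.5804e-05      9.716
  C       1.1128e-05 -1.1128e-05 -3.3384e-05
  E            7.323 1.4676e-05      9.716
  solve Keq expr → x = -1.1128e-05; check Q = 0.001838
Then remove 3.575 M of C.
Step 3:
                   D          B          C
  I            7.323 1.4676e-05      6.141
  C       -4.3446e-05 4.3446e-05 1.3034e-04
  E            7.323 5.8122e-05      6.141
  solve Keq expr → x = 4.3446e-05; check Q = 0.001838

x = 4.3446e-05 M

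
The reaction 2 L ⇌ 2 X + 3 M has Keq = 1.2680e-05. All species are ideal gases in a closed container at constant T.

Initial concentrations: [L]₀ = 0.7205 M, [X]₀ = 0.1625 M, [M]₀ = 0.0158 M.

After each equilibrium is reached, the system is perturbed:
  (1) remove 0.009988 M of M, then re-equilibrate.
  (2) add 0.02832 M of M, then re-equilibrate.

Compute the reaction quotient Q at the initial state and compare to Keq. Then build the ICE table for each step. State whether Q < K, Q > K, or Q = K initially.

Q₀ = 2.0064e-07 vs Keq = 1.2680e-05 ⇒ Q<K, forward
Step 1:
                    L           X           M
  Initial      0.7205      0.1625      0.0158
  Change     -0.02647     0.02647     0.03971
  Equil         0.694       0.189     0.05551
  solve Keq expr → x = 0.01324; check Q = 1.2680e-05
Then remove 0.009988 M of M.
Step 2:
                    L           X           M
  Initial       0.694       0.189     0.04552
  Change    -0.005729    0.005729    0.008594
  Equil        0.6883      0.1947     0.05411
  solve Keq expr → x = 0.002865; check Q = 1.2680e-05
Then add 0.02832 M of M.
Step 3:
                    L           X           M
  Initial      0.6883      0.1947     0.08243
  Change      0.01614    -0.01614    -0.02421
  Equil        0.7044      0.1786     0.05822
  solve Keq expr → x = -0.008071; check Q = 1.2680e-05

Q₀ = 2.0064e-07; Q < K (proceeds forward)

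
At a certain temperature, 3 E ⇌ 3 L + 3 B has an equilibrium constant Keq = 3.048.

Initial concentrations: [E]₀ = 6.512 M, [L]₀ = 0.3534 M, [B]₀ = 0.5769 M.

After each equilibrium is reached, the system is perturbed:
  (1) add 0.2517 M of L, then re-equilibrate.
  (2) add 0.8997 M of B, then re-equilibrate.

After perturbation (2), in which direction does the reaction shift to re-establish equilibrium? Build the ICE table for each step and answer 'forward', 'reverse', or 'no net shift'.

Q₀ = 3.0687e-05 vs Keq = 3.048 ⇒ Q<K, forward
Step 1:
                    E           L           B
  Initial       6.512      0.3534      0.5769
  Change       -2.074       2.074       2.074
  Equil         4.438       2.427       2.651
  solve Keq expr → x = 0.6913; check Q = 3.048
Then add 0.2517 M of L.
Step 2:
                    E           L           B
  Initial       4.438       2.679       2.651
  Change      0.09988    -0.09988    -0.09988
  Equil         4.538       2.579       2.551
  solve Keq expr → x = -0.03329; check Q = 3.048
Then add 0.8997 M of B.
Step 3:
                    E           L           B
  Initial       4.538       2.579       3.451
  Change       0.3243     -0.3243     -0.3243
  Equil         4.862       2.255       3.126
  solve Keq expr → x = -0.1081; check Q = 3.048

Direction: reverse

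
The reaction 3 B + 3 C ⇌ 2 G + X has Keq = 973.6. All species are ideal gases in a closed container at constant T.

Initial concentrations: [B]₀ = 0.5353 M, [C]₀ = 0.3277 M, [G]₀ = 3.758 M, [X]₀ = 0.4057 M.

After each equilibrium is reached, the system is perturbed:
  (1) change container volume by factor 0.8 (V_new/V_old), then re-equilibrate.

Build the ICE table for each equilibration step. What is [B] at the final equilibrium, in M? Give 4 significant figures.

[B]_eq = 0.6253 M

Q₀ = 1061 vs Keq = 973.6 ⇒ Q>K, reverse
Step 1:
                    B           C           G           X
  init         0.5353      0.3277       3.758      0.4057
  Δ          0.005456    0.005456   -0.003637   -0.001819
  eq           0.5408      0.3332       3.754      0.4039
  solve Keq expr → x = -0.001819; check Q = 973.6
Then change container volume by factor 0.8 (V_new/V_old).
Step 2:
                    B           C           G           X
  init         0.6759      0.4164       4.693      0.5049
  Δ          -0.05061    -0.05061     0.03374     0.01687
  eq           0.6253      0.3658       4.727      0.5217
  solve Keq expr → x = 0.01687; check Q = 973.6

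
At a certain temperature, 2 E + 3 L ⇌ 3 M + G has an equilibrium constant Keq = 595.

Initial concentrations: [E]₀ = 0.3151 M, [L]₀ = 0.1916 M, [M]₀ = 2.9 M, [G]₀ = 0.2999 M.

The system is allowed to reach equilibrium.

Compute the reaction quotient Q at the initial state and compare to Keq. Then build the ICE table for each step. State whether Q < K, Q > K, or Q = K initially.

Q₀ = 1.0473e+04 vs Keq = 595 ⇒ Q>K, reverse
Step 1:
                  E         L         M         G
  init       0.3151    0.1916       2.9    0.2999
  Δ          0.1113    0.1669   -0.1669  -0.05565
  eq         0.4264    0.3585     2.733    0.2443
  solve Keq expr → x = -0.05565; check Q = 595

Q₀ = 1.0473e+04; Q > K (proceeds reverse)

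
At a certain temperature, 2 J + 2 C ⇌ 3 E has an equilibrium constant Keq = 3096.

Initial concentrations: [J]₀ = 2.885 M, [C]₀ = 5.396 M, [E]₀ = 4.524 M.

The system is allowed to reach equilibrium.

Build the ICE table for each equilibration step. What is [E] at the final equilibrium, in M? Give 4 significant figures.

Q₀ = 0.3821 vs Keq = 3096 ⇒ Q<K, forward
Step 1:
                  J         C         E
  I           2.885     5.396     4.524
  C          -2.716    -2.716     4.074
  E          0.1691      2.68     8.598
  solve Keq expr → x = 1.358; check Q = 3096

[E]_eq = 8.598 M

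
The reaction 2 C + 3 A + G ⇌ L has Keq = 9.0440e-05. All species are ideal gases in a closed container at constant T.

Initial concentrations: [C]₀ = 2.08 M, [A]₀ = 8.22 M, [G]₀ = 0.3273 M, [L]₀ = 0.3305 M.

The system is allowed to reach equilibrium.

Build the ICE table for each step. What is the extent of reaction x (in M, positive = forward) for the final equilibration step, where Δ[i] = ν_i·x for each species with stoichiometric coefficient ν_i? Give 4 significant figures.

Q₀ = 4.2023e-04 vs Keq = 9.0440e-05 ⇒ Q>K, reverse
Step 1:
                   C          A          G          L
  init          2.08       8.22     0.3273     0.3305
  Δ           0.3237     0.4856     0.1619    -0.1619
  eq           2.404      8.706     0.4892     0.1686
  solve Keq expr → x = -0.1619; check Q = 9.0440e-05

x = -0.1619 M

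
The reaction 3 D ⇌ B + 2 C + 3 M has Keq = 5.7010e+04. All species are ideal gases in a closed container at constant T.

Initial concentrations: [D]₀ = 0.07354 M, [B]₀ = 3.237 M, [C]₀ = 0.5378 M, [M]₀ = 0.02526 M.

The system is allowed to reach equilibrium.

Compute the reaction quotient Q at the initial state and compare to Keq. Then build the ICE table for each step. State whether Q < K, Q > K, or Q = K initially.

Q₀ = 0.03794; Q < K (proceeds forward)

Q₀ = 0.03794 vs Keq = 5.7010e+04 ⇒ Q<K, forward
Step 1:
                  D         B         C         M
  I         0.07354     3.237    0.5378   0.02526
  C        -0.07095   0.02365    0.0473   0.07095
  E        0.002593     3.261    0.5851   0.09621
  solve Keq expr → x = 0.02365; check Q = 5.7010e+04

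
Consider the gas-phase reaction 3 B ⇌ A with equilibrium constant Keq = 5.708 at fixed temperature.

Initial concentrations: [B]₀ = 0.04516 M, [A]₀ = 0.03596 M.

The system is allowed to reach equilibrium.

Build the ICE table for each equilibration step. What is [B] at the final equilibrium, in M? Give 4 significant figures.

[B]_eq = 0.122 M

Q₀ = 390.4 vs Keq = 5.708 ⇒ Q>K, reverse
Step 1:
                    B           A
  init        0.04516     0.03596
  Δ           0.07681     -0.0256
  eq            0.122     0.01036
  solve Keq expr → x = -0.0256; check Q = 5.708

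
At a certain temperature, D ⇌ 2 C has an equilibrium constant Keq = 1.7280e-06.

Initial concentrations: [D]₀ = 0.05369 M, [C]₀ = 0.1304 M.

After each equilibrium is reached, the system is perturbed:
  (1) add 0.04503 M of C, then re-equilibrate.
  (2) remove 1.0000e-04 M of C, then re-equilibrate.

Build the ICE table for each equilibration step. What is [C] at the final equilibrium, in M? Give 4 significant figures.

[C]_eq = 4.9380e-04 M

Q₀ = 0.3167 vs Keq = 1.7280e-06 ⇒ Q>K, reverse
Step 1:
                  D         C
  I         0.05369    0.1304
  C         0.06497   -0.1299
  E          0.1187 4.5283e-04
  solve Keq expr → x = -0.06497; check Q = 1.7280e-06
Then add 0.04503 M of C.
Step 2:
                  D         C
  I          0.1187   0.04548
  C         0.02249  -0.04499
  E          0.1412 4.9388e-04
  solve Keq expr → x = -0.02249; check Q = 1.7280e-06
Then remove 1.0000e-04 M of C.
Step 3:
                  D         C
  I          0.1412 3.9388e-04
  C       -4.9956e-05 9.9913e-05
  E          0.1411 4.9380e-04
  solve Keq expr → x = 4.9956e-05; check Q = 1.7280e-06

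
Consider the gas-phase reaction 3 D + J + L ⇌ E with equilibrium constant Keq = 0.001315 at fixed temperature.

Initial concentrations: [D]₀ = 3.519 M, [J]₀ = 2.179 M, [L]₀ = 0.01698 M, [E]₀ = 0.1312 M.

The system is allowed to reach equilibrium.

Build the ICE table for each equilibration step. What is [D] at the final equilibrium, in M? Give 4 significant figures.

[D]_eq = 3.848 M

Q₀ = 0.08137 vs Keq = 0.001315 ⇒ Q>K, reverse
Step 1:
                   D          J          L          E
  I            3.519      2.179    0.01698     0.1312
  C           0.3286     0.1095     0.1095    -0.1095
  E            3.848      2.289     0.1265    0.02168
  solve Keq expr → x = -0.1095; check Q = 0.001315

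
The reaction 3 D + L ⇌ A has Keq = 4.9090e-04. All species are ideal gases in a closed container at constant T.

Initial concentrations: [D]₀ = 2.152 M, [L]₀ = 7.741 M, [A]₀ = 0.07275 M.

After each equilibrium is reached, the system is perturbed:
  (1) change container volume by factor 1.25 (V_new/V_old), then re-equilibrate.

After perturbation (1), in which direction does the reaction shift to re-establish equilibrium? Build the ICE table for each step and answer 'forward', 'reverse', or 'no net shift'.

Q₀ = 9.4299e-04 vs Keq = 4.9090e-04 ⇒ Q>K, reverse
Step 1:
                   D          L          A
  Initial      2.152      7.741    0.07275
  Change     0.08939     0.0298    -0.0298
  Equil        2.241      7.771    0.04295
  solve Keq expr → x = -0.0298; check Q = 4.9090e-04
Then change container volume by factor 1.25 (V_new/V_old).
Step 2:
                   D          L          A
  Initial      1.793      6.217    0.03436
  Change       0.046    0.01533   -0.01533
  Equil        1.839      6.232    0.01903
  solve Keq expr → x = -0.01533; check Q = 4.9090e-04

Direction: reverse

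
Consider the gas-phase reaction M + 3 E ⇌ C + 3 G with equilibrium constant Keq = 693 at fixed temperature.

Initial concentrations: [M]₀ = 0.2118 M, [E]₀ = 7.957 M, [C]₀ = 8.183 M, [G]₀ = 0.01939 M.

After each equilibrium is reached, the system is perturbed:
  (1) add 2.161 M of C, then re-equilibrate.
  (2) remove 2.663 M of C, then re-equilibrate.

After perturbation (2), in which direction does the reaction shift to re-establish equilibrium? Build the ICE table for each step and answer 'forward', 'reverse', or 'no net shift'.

Q₀ = 5.5908e-07 vs Keq = 693 ⇒ Q<K, forward
Step 1:
                   M          E          C          G
  Initial     0.2118      7.957      8.183    0.01939
  Change     -0.2118    -0.6354     0.2118     0.6354
  Equil   8.6638e-06      7.322      8.395     0.6548
  solve Keq expr → x = 0.2118; check Q = 693
Then add 2.161 M of C.
Step 2:
                   M          E          C          G
  Initial 8.6638e-06      7.322      10.56     0.6548
  Change  2.2299e-06 6.6896e-06 -2.2299e-06 -6.6896e-06
  Equil   1.0894e-05      7.322      10.56     0.6548
  solve Keq expr → x = -2.2299e-06; check Q = 693
Then remove 2.663 M of C.
Step 3:
                   M          E          C          G
  Initial 1.0894e-05      7.322      7.893     0.6548
  Change  -2.7479e-06 -8.2437e-06 2.7479e-06 8.2437e-06
  Equil   8.1458e-06      7.322      7.893     0.6548
  solve Keq expr → x = 2.7479e-06; check Q = 693

Direction: forward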